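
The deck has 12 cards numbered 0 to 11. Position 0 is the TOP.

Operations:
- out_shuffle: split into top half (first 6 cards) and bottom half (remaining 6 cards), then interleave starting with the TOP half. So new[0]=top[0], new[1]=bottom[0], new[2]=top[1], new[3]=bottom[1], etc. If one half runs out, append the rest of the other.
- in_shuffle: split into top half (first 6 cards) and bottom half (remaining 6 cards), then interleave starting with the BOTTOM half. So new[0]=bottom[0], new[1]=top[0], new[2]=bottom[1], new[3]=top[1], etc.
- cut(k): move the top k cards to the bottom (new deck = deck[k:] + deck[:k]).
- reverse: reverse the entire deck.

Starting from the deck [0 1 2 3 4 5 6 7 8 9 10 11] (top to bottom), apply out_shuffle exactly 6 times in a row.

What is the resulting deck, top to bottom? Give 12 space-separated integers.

After op 1 (out_shuffle): [0 6 1 7 2 8 3 9 4 10 5 11]
After op 2 (out_shuffle): [0 3 6 9 1 4 7 10 2 5 8 11]
After op 3 (out_shuffle): [0 7 3 10 6 2 9 5 1 8 4 11]
After op 4 (out_shuffle): [0 9 7 5 3 1 10 8 6 4 2 11]
After op 5 (out_shuffle): [0 10 9 8 7 6 5 4 3 2 1 11]
After op 6 (out_shuffle): [0 5 10 4 9 3 8 2 7 1 6 11]

Answer: 0 5 10 4 9 3 8 2 7 1 6 11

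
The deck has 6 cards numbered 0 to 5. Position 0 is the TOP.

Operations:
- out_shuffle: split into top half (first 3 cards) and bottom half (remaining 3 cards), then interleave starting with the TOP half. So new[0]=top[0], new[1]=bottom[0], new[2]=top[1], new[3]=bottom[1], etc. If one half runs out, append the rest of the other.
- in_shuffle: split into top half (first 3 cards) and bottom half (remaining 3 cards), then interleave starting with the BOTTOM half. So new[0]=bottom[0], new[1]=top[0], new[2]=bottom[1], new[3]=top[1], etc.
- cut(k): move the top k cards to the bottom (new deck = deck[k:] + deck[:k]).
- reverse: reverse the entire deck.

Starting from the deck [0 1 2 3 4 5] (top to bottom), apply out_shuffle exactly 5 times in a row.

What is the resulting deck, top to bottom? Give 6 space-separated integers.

Answer: 0 3 1 4 2 5

Derivation:
After op 1 (out_shuffle): [0 3 1 4 2 5]
After op 2 (out_shuffle): [0 4 3 2 1 5]
After op 3 (out_shuffle): [0 2 4 1 3 5]
After op 4 (out_shuffle): [0 1 2 3 4 5]
After op 5 (out_shuffle): [0 3 1 4 2 5]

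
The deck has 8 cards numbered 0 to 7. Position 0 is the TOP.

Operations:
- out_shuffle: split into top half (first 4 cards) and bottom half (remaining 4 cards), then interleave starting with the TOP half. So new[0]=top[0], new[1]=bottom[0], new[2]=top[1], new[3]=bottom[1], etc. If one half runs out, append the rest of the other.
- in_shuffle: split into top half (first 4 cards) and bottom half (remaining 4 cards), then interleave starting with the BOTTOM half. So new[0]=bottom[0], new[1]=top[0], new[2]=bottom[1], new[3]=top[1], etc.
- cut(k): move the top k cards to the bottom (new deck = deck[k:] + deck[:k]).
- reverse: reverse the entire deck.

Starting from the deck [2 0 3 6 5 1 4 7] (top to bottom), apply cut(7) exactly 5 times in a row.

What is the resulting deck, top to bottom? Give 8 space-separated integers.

After op 1 (cut(7)): [7 2 0 3 6 5 1 4]
After op 2 (cut(7)): [4 7 2 0 3 6 5 1]
After op 3 (cut(7)): [1 4 7 2 0 3 6 5]
After op 4 (cut(7)): [5 1 4 7 2 0 3 6]
After op 5 (cut(7)): [6 5 1 4 7 2 0 3]

Answer: 6 5 1 4 7 2 0 3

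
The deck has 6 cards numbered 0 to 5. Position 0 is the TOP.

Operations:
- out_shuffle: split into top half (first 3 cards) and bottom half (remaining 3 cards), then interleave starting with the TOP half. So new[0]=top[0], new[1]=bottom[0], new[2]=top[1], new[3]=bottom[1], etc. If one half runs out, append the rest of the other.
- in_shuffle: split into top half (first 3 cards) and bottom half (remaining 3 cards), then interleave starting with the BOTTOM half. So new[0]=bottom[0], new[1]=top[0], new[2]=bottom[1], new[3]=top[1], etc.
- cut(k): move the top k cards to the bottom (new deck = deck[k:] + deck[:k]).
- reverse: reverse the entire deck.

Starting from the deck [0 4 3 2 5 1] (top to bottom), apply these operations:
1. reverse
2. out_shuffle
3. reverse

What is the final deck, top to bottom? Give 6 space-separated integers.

After op 1 (reverse): [1 5 2 3 4 0]
After op 2 (out_shuffle): [1 3 5 4 2 0]
After op 3 (reverse): [0 2 4 5 3 1]

Answer: 0 2 4 5 3 1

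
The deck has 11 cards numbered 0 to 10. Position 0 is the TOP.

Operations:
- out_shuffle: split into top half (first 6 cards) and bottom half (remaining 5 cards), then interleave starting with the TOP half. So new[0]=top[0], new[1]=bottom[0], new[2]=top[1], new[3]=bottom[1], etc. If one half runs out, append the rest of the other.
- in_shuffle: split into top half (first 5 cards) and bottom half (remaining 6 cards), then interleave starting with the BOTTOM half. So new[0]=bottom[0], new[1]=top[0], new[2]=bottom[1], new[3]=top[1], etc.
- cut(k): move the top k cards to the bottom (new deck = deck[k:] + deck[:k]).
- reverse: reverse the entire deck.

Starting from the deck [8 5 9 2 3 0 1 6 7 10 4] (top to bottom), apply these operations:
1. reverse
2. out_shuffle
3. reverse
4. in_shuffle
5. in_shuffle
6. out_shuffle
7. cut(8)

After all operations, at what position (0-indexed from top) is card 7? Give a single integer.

After op 1 (reverse): [4 10 7 6 1 0 3 2 9 5 8]
After op 2 (out_shuffle): [4 3 10 2 7 9 6 5 1 8 0]
After op 3 (reverse): [0 8 1 5 6 9 7 2 10 3 4]
After op 4 (in_shuffle): [9 0 7 8 2 1 10 5 3 6 4]
After op 5 (in_shuffle): [1 9 10 0 5 7 3 8 6 2 4]
After op 6 (out_shuffle): [1 3 9 8 10 6 0 2 5 4 7]
After op 7 (cut(8)): [5 4 7 1 3 9 8 10 6 0 2]
Card 7 is at position 2.

Answer: 2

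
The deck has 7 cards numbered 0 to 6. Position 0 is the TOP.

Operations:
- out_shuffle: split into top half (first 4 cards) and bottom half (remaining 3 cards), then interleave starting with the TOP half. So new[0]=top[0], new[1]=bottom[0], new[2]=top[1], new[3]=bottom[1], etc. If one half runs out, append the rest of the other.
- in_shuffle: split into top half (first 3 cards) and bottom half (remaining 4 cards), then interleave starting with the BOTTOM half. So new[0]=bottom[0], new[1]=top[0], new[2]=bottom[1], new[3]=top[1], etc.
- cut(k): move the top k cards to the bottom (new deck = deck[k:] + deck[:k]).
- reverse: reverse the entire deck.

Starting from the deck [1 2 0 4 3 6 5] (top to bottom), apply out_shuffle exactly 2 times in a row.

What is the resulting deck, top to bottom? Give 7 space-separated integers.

After op 1 (out_shuffle): [1 3 2 6 0 5 4]
After op 2 (out_shuffle): [1 0 3 5 2 4 6]

Answer: 1 0 3 5 2 4 6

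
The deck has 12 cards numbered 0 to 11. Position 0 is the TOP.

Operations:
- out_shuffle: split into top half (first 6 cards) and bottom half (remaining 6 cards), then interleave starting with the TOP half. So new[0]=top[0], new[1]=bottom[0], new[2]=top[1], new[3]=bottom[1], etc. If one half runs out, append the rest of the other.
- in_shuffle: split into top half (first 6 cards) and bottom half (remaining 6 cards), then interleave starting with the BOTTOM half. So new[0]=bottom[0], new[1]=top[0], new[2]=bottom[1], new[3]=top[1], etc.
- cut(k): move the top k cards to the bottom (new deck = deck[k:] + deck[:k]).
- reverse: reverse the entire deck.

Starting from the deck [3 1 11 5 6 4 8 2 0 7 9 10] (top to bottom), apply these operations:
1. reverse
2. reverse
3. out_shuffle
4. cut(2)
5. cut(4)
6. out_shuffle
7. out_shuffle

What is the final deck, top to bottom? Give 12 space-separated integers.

After op 1 (reverse): [10 9 7 0 2 8 4 6 5 11 1 3]
After op 2 (reverse): [3 1 11 5 6 4 8 2 0 7 9 10]
After op 3 (out_shuffle): [3 8 1 2 11 0 5 7 6 9 4 10]
After op 4 (cut(2)): [1 2 11 0 5 7 6 9 4 10 3 8]
After op 5 (cut(4)): [5 7 6 9 4 10 3 8 1 2 11 0]
After op 6 (out_shuffle): [5 3 7 8 6 1 9 2 4 11 10 0]
After op 7 (out_shuffle): [5 9 3 2 7 4 8 11 6 10 1 0]

Answer: 5 9 3 2 7 4 8 11 6 10 1 0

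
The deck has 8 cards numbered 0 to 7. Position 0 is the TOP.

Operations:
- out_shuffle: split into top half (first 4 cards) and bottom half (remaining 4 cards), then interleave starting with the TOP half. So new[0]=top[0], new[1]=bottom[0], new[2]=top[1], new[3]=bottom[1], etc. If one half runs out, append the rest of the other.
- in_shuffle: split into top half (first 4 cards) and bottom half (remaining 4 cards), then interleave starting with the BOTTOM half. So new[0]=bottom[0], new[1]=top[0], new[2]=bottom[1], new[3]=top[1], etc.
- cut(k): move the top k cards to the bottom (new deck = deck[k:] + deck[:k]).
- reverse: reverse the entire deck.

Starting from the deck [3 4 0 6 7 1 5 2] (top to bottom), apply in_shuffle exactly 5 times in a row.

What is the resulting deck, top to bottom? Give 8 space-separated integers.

Answer: 4 6 1 2 3 0 7 5

Derivation:
After op 1 (in_shuffle): [7 3 1 4 5 0 2 6]
After op 2 (in_shuffle): [5 7 0 3 2 1 6 4]
After op 3 (in_shuffle): [2 5 1 7 6 0 4 3]
After op 4 (in_shuffle): [6 2 0 5 4 1 3 7]
After op 5 (in_shuffle): [4 6 1 2 3 0 7 5]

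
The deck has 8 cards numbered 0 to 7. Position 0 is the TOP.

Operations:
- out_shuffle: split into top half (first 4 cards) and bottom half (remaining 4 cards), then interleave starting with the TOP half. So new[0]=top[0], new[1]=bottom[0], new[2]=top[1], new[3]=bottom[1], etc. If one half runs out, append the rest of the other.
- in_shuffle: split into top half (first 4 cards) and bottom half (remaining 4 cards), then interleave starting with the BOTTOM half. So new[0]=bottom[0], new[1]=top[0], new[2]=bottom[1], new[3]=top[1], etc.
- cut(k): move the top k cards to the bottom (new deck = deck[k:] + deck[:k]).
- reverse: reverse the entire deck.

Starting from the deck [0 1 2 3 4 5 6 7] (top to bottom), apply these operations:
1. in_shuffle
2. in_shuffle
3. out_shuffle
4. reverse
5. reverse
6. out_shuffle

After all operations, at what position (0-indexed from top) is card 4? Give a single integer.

Answer: 4

Derivation:
After op 1 (in_shuffle): [4 0 5 1 6 2 7 3]
After op 2 (in_shuffle): [6 4 2 0 7 5 3 1]
After op 3 (out_shuffle): [6 7 4 5 2 3 0 1]
After op 4 (reverse): [1 0 3 2 5 4 7 6]
After op 5 (reverse): [6 7 4 5 2 3 0 1]
After op 6 (out_shuffle): [6 2 7 3 4 0 5 1]
Card 4 is at position 4.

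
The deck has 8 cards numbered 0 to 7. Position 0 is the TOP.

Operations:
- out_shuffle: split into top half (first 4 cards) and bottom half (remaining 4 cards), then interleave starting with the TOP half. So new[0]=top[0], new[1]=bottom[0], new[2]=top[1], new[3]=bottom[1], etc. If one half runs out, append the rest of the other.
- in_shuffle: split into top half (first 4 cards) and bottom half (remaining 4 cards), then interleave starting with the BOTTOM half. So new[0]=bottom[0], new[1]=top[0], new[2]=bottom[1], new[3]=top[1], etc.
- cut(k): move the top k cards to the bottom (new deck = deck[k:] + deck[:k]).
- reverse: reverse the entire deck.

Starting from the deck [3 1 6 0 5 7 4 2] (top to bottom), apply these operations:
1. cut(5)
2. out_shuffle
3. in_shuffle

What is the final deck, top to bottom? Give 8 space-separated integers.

After op 1 (cut(5)): [7 4 2 3 1 6 0 5]
After op 2 (out_shuffle): [7 1 4 6 2 0 3 5]
After op 3 (in_shuffle): [2 7 0 1 3 4 5 6]

Answer: 2 7 0 1 3 4 5 6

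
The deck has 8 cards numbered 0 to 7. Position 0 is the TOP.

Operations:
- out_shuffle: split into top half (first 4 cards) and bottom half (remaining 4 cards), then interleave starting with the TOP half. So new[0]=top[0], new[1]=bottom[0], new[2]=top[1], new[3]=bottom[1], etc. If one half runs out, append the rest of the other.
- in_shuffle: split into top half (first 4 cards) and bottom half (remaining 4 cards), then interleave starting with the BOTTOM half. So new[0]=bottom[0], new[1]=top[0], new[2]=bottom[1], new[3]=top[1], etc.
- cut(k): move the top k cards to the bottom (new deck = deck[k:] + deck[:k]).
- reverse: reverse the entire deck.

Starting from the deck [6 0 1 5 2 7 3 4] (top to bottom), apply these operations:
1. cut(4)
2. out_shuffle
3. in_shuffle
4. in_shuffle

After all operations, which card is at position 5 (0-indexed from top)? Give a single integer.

Answer: 1

Derivation:
After op 1 (cut(4)): [2 7 3 4 6 0 1 5]
After op 2 (out_shuffle): [2 6 7 0 3 1 4 5]
After op 3 (in_shuffle): [3 2 1 6 4 7 5 0]
After op 4 (in_shuffle): [4 3 7 2 5 1 0 6]
Position 5: card 1.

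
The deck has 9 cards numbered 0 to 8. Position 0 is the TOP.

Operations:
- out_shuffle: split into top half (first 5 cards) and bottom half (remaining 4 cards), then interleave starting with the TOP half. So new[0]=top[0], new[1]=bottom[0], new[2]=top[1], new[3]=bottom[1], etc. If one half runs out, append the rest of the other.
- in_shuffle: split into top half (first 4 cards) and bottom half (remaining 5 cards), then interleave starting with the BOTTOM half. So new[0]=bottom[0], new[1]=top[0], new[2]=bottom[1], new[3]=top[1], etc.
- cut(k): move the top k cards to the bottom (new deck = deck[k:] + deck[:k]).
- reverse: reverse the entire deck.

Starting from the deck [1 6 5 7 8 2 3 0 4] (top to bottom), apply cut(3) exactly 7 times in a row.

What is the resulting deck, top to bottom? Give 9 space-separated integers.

Answer: 7 8 2 3 0 4 1 6 5

Derivation:
After op 1 (cut(3)): [7 8 2 3 0 4 1 6 5]
After op 2 (cut(3)): [3 0 4 1 6 5 7 8 2]
After op 3 (cut(3)): [1 6 5 7 8 2 3 0 4]
After op 4 (cut(3)): [7 8 2 3 0 4 1 6 5]
After op 5 (cut(3)): [3 0 4 1 6 5 7 8 2]
After op 6 (cut(3)): [1 6 5 7 8 2 3 0 4]
After op 7 (cut(3)): [7 8 2 3 0 4 1 6 5]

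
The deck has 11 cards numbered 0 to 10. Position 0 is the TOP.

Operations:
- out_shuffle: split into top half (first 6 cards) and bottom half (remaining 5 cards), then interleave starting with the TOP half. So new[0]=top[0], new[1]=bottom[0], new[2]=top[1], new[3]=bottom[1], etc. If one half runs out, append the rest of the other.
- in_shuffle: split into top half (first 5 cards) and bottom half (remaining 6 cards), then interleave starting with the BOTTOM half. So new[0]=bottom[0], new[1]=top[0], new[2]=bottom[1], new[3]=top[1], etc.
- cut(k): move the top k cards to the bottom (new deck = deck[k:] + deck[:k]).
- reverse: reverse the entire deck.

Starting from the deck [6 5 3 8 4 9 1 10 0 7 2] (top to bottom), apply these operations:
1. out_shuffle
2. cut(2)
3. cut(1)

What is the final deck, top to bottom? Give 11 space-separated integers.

After op 1 (out_shuffle): [6 1 5 10 3 0 8 7 4 2 9]
After op 2 (cut(2)): [5 10 3 0 8 7 4 2 9 6 1]
After op 3 (cut(1)): [10 3 0 8 7 4 2 9 6 1 5]

Answer: 10 3 0 8 7 4 2 9 6 1 5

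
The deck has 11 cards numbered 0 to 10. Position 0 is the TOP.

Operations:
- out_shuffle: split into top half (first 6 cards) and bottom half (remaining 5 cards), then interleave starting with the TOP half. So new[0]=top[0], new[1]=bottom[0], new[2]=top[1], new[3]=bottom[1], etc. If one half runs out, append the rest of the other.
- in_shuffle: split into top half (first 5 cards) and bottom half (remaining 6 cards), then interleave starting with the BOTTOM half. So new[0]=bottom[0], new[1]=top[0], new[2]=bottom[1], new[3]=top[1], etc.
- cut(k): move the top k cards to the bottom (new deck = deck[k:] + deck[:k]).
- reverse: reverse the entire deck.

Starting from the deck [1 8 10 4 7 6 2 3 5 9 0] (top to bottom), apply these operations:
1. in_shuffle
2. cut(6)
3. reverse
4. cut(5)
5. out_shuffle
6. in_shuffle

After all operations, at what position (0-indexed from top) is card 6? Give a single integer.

Answer: 1

Derivation:
After op 1 (in_shuffle): [6 1 2 8 3 10 5 4 9 7 0]
After op 2 (cut(6)): [5 4 9 7 0 6 1 2 8 3 10]
After op 3 (reverse): [10 3 8 2 1 6 0 7 9 4 5]
After op 4 (cut(5)): [6 0 7 9 4 5 10 3 8 2 1]
After op 5 (out_shuffle): [6 10 0 3 7 8 9 2 4 1 5]
After op 6 (in_shuffle): [8 6 9 10 2 0 4 3 1 7 5]
Card 6 is at position 1.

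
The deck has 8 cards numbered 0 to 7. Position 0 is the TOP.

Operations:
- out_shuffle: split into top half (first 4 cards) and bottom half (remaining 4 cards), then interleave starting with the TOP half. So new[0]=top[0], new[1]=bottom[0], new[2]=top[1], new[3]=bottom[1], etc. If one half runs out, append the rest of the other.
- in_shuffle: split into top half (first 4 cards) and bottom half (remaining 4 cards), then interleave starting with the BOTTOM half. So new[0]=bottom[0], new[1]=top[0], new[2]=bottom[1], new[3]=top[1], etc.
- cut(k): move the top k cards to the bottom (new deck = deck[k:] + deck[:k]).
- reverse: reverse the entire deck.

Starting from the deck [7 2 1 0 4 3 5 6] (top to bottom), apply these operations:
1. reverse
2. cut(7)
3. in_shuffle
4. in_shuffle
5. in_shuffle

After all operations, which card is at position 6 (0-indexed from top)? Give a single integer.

After op 1 (reverse): [6 5 3 4 0 1 2 7]
After op 2 (cut(7)): [7 6 5 3 4 0 1 2]
After op 3 (in_shuffle): [4 7 0 6 1 5 2 3]
After op 4 (in_shuffle): [1 4 5 7 2 0 3 6]
After op 5 (in_shuffle): [2 1 0 4 3 5 6 7]
Position 6: card 6.

Answer: 6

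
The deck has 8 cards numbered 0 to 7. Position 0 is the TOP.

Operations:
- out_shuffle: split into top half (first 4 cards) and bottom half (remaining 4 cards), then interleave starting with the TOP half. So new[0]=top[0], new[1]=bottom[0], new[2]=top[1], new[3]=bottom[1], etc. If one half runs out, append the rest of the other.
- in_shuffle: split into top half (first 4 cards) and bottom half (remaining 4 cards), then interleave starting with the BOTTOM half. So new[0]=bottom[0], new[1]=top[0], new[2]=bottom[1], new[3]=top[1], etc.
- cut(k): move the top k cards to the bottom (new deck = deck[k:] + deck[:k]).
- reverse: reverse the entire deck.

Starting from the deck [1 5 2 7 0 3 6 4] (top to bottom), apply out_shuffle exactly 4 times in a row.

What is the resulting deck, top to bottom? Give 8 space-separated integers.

After op 1 (out_shuffle): [1 0 5 3 2 6 7 4]
After op 2 (out_shuffle): [1 2 0 6 5 7 3 4]
After op 3 (out_shuffle): [1 5 2 7 0 3 6 4]
After op 4 (out_shuffle): [1 0 5 3 2 6 7 4]

Answer: 1 0 5 3 2 6 7 4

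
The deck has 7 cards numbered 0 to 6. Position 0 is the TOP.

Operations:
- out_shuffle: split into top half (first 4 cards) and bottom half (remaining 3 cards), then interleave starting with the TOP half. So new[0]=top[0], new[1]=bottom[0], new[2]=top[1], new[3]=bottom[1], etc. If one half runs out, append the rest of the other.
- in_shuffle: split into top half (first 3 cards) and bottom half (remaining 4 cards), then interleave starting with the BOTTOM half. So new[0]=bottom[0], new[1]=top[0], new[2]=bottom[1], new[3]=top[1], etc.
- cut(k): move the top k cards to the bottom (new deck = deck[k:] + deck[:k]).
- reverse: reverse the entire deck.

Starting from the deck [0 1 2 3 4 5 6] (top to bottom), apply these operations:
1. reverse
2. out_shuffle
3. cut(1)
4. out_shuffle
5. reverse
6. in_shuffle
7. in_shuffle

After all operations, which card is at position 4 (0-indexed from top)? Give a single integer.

Answer: 1

Derivation:
After op 1 (reverse): [6 5 4 3 2 1 0]
After op 2 (out_shuffle): [6 2 5 1 4 0 3]
After op 3 (cut(1)): [2 5 1 4 0 3 6]
After op 4 (out_shuffle): [2 0 5 3 1 6 4]
After op 5 (reverse): [4 6 1 3 5 0 2]
After op 6 (in_shuffle): [3 4 5 6 0 1 2]
After op 7 (in_shuffle): [6 3 0 4 1 5 2]
Position 4: card 1.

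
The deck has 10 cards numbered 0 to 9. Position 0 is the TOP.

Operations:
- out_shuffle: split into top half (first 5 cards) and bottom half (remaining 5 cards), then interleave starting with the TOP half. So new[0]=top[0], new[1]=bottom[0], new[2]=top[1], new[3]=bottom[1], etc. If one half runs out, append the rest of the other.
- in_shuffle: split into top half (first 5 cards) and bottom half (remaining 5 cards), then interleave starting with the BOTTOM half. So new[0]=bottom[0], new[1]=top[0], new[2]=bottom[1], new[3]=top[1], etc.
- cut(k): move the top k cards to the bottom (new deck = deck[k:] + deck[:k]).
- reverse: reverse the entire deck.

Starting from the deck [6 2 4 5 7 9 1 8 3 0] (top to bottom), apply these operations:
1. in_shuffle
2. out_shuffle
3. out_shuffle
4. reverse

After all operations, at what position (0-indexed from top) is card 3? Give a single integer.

After op 1 (in_shuffle): [9 6 1 2 8 4 3 5 0 7]
After op 2 (out_shuffle): [9 4 6 3 1 5 2 0 8 7]
After op 3 (out_shuffle): [9 5 4 2 6 0 3 8 1 7]
After op 4 (reverse): [7 1 8 3 0 6 2 4 5 9]
Card 3 is at position 3.

Answer: 3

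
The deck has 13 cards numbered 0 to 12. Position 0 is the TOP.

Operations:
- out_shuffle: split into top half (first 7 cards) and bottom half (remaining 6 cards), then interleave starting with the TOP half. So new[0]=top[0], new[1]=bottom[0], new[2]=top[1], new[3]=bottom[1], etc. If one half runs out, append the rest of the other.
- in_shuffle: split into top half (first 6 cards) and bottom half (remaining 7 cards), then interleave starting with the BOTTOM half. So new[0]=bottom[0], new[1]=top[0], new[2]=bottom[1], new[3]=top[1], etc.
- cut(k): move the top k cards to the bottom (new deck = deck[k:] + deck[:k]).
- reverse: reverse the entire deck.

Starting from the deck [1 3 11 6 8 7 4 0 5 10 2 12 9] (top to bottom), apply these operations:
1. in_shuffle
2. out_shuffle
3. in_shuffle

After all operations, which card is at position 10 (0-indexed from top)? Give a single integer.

Answer: 9

Derivation:
After op 1 (in_shuffle): [4 1 0 3 5 11 10 6 2 8 12 7 9]
After op 2 (out_shuffle): [4 6 1 2 0 8 3 12 5 7 11 9 10]
After op 3 (in_shuffle): [3 4 12 6 5 1 7 2 11 0 9 8 10]
Position 10: card 9.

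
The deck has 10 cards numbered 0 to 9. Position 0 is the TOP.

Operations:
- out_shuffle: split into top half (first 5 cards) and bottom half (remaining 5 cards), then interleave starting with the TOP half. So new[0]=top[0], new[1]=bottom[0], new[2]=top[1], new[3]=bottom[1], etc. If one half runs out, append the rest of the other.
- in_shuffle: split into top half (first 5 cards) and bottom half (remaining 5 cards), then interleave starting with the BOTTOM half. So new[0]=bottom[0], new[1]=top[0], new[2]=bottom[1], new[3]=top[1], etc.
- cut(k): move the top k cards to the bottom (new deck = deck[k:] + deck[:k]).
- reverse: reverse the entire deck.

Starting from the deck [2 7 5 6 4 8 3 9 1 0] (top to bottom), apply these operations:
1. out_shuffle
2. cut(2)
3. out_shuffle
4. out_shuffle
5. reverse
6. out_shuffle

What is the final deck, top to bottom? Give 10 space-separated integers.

Answer: 8 3 5 9 6 1 4 0 2 7

Derivation:
After op 1 (out_shuffle): [2 8 7 3 5 9 6 1 4 0]
After op 2 (cut(2)): [7 3 5 9 6 1 4 0 2 8]
After op 3 (out_shuffle): [7 1 3 4 5 0 9 2 6 8]
After op 4 (out_shuffle): [7 0 1 9 3 2 4 6 5 8]
After op 5 (reverse): [8 5 6 4 2 3 9 1 0 7]
After op 6 (out_shuffle): [8 3 5 9 6 1 4 0 2 7]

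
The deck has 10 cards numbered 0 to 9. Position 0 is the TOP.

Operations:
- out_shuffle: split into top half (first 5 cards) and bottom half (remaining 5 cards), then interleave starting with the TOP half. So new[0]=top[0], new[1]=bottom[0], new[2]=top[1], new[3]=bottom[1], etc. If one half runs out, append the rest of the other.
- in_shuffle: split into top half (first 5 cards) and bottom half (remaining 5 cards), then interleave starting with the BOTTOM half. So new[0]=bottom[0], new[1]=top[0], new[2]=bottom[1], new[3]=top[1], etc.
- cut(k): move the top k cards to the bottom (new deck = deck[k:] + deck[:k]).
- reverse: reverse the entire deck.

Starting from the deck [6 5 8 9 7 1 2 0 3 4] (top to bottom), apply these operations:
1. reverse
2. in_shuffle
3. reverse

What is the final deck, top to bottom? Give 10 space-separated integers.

Answer: 1 6 2 5 0 8 3 9 4 7

Derivation:
After op 1 (reverse): [4 3 0 2 1 7 9 8 5 6]
After op 2 (in_shuffle): [7 4 9 3 8 0 5 2 6 1]
After op 3 (reverse): [1 6 2 5 0 8 3 9 4 7]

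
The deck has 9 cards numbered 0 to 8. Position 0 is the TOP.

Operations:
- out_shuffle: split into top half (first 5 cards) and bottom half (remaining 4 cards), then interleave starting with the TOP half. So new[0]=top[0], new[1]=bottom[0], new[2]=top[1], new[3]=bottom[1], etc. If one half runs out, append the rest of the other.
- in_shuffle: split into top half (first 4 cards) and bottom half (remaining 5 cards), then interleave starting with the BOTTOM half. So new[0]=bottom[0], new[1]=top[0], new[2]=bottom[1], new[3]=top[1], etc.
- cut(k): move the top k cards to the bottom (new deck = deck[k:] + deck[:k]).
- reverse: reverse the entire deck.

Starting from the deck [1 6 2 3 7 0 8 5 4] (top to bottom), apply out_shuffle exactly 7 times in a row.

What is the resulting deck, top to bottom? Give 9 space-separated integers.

After op 1 (out_shuffle): [1 0 6 8 2 5 3 4 7]
After op 2 (out_shuffle): [1 5 0 3 6 4 8 7 2]
After op 3 (out_shuffle): [1 4 5 8 0 7 3 2 6]
After op 4 (out_shuffle): [1 7 4 3 5 2 8 6 0]
After op 5 (out_shuffle): [1 2 7 8 4 6 3 0 5]
After op 6 (out_shuffle): [1 6 2 3 7 0 8 5 4]
After op 7 (out_shuffle): [1 0 6 8 2 5 3 4 7]

Answer: 1 0 6 8 2 5 3 4 7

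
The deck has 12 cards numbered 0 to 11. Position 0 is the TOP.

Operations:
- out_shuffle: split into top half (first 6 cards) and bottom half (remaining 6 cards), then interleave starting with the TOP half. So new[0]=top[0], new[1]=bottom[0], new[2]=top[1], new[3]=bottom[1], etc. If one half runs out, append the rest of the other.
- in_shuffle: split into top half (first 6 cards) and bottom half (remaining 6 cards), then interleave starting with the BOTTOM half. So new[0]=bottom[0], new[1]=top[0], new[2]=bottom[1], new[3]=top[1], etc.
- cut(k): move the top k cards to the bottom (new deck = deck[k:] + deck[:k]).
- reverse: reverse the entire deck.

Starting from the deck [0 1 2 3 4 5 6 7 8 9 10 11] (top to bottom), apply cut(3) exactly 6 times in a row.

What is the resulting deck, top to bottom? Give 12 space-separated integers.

Answer: 6 7 8 9 10 11 0 1 2 3 4 5

Derivation:
After op 1 (cut(3)): [3 4 5 6 7 8 9 10 11 0 1 2]
After op 2 (cut(3)): [6 7 8 9 10 11 0 1 2 3 4 5]
After op 3 (cut(3)): [9 10 11 0 1 2 3 4 5 6 7 8]
After op 4 (cut(3)): [0 1 2 3 4 5 6 7 8 9 10 11]
After op 5 (cut(3)): [3 4 5 6 7 8 9 10 11 0 1 2]
After op 6 (cut(3)): [6 7 8 9 10 11 0 1 2 3 4 5]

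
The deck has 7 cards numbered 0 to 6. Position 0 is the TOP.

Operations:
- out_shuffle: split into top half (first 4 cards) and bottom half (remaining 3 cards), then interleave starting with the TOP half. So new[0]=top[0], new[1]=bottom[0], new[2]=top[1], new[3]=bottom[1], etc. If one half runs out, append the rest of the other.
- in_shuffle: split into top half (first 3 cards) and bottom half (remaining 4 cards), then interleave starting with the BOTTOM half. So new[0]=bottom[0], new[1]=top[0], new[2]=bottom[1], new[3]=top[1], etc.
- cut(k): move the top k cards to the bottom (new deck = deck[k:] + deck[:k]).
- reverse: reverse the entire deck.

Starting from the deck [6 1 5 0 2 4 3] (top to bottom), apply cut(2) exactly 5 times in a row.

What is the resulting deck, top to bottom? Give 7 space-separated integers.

After op 1 (cut(2)): [5 0 2 4 3 6 1]
After op 2 (cut(2)): [2 4 3 6 1 5 0]
After op 3 (cut(2)): [3 6 1 5 0 2 4]
After op 4 (cut(2)): [1 5 0 2 4 3 6]
After op 5 (cut(2)): [0 2 4 3 6 1 5]

Answer: 0 2 4 3 6 1 5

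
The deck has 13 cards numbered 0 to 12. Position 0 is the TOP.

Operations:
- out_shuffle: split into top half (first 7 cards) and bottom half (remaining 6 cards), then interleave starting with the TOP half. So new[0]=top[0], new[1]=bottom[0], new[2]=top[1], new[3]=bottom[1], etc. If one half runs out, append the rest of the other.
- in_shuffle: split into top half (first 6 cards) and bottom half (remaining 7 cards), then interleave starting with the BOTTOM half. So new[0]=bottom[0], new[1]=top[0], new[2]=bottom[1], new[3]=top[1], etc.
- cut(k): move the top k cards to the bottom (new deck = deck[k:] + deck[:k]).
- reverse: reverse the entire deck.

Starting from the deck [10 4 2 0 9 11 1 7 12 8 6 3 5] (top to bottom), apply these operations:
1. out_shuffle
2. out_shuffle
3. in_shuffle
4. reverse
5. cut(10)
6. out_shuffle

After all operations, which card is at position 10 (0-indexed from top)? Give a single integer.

Answer: 1

Derivation:
After op 1 (out_shuffle): [10 7 4 12 2 8 0 6 9 3 11 5 1]
After op 2 (out_shuffle): [10 6 7 9 4 3 12 11 2 5 8 1 0]
After op 3 (in_shuffle): [12 10 11 6 2 7 5 9 8 4 1 3 0]
After op 4 (reverse): [0 3 1 4 8 9 5 7 2 6 11 10 12]
After op 5 (cut(10)): [11 10 12 0 3 1 4 8 9 5 7 2 6]
After op 6 (out_shuffle): [11 8 10 9 12 5 0 7 3 2 1 6 4]
Position 10: card 1.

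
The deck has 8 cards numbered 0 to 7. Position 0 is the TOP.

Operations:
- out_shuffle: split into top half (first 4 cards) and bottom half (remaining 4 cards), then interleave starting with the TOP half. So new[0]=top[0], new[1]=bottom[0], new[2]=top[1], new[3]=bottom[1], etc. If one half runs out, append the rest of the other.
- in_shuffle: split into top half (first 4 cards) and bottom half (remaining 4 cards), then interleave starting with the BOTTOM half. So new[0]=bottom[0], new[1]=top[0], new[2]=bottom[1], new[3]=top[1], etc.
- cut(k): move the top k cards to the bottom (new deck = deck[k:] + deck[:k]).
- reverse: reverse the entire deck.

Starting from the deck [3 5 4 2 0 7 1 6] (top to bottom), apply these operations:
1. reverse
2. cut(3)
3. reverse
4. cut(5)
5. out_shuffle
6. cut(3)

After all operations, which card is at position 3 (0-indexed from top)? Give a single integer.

After op 1 (reverse): [6 1 7 0 2 4 5 3]
After op 2 (cut(3)): [0 2 4 5 3 6 1 7]
After op 3 (reverse): [7 1 6 3 5 4 2 0]
After op 4 (cut(5)): [4 2 0 7 1 6 3 5]
After op 5 (out_shuffle): [4 1 2 6 0 3 7 5]
After op 6 (cut(3)): [6 0 3 7 5 4 1 2]
Position 3: card 7.

Answer: 7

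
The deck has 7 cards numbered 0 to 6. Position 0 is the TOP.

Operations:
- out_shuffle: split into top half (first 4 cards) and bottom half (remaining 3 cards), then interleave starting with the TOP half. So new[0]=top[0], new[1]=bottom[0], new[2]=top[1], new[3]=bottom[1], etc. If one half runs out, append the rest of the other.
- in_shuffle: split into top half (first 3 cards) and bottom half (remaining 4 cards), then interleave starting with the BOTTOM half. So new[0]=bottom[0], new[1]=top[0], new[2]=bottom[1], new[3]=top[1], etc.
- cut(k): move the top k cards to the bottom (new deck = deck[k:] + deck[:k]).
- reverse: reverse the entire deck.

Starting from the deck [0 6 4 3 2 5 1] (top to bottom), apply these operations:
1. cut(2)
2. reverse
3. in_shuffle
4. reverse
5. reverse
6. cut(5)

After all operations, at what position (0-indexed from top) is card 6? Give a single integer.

Answer: 3

Derivation:
After op 1 (cut(2)): [4 3 2 5 1 0 6]
After op 2 (reverse): [6 0 1 5 2 3 4]
After op 3 (in_shuffle): [5 6 2 0 3 1 4]
After op 4 (reverse): [4 1 3 0 2 6 5]
After op 5 (reverse): [5 6 2 0 3 1 4]
After op 6 (cut(5)): [1 4 5 6 2 0 3]
Card 6 is at position 3.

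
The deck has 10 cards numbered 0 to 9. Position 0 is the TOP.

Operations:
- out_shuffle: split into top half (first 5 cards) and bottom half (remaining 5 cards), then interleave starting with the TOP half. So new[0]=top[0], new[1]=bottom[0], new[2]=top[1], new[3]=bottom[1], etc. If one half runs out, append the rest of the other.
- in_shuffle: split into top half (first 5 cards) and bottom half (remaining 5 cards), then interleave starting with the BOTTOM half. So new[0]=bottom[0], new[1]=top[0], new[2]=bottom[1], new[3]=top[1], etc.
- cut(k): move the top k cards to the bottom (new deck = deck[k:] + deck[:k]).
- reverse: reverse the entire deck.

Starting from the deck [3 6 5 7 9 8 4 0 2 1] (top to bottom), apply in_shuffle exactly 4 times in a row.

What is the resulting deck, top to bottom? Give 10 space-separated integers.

Answer: 2 4 9 5 3 1 0 8 7 6

Derivation:
After op 1 (in_shuffle): [8 3 4 6 0 5 2 7 1 9]
After op 2 (in_shuffle): [5 8 2 3 7 4 1 6 9 0]
After op 3 (in_shuffle): [4 5 1 8 6 2 9 3 0 7]
After op 4 (in_shuffle): [2 4 9 5 3 1 0 8 7 6]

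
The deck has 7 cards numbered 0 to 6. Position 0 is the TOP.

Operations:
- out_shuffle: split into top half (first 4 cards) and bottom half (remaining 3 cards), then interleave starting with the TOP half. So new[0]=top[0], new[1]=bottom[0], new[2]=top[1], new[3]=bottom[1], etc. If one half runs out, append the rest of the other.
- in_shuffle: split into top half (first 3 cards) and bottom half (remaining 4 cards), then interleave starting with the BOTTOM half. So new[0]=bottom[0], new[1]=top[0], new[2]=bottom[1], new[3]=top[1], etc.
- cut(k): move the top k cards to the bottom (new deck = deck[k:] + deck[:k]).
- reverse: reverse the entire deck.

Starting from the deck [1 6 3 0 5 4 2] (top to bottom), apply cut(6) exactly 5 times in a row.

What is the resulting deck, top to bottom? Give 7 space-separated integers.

After op 1 (cut(6)): [2 1 6 3 0 5 4]
After op 2 (cut(6)): [4 2 1 6 3 0 5]
After op 3 (cut(6)): [5 4 2 1 6 3 0]
After op 4 (cut(6)): [0 5 4 2 1 6 3]
After op 5 (cut(6)): [3 0 5 4 2 1 6]

Answer: 3 0 5 4 2 1 6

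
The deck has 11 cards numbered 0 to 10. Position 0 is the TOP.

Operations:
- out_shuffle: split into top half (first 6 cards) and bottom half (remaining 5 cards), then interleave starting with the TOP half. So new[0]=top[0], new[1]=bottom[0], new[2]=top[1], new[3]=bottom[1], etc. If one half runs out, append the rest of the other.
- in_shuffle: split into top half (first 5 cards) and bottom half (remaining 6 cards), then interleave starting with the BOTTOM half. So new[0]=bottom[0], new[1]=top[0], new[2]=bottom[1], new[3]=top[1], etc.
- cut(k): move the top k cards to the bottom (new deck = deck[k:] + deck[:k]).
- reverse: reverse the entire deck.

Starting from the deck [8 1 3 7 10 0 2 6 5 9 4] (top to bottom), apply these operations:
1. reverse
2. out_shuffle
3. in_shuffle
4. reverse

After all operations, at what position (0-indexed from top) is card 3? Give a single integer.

Answer: 10

Derivation:
After op 1 (reverse): [4 9 5 6 2 0 10 7 3 1 8]
After op 2 (out_shuffle): [4 10 9 7 5 3 6 1 2 8 0]
After op 3 (in_shuffle): [3 4 6 10 1 9 2 7 8 5 0]
After op 4 (reverse): [0 5 8 7 2 9 1 10 6 4 3]
Card 3 is at position 10.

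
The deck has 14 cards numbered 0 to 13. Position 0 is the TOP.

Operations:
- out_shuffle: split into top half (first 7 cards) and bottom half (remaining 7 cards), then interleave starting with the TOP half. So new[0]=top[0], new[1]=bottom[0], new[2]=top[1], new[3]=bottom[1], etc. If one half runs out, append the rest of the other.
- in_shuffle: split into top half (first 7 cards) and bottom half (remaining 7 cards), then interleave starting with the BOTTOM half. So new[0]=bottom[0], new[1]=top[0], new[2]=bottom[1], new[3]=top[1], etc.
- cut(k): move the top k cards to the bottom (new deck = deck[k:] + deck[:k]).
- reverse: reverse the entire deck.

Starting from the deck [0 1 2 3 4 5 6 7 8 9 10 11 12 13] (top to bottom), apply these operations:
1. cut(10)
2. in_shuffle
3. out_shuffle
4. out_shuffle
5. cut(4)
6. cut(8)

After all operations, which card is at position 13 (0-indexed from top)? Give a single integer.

After op 1 (cut(10)): [10 11 12 13 0 1 2 3 4 5 6 7 8 9]
After op 2 (in_shuffle): [3 10 4 11 5 12 6 13 7 0 8 1 9 2]
After op 3 (out_shuffle): [3 13 10 7 4 0 11 8 5 1 12 9 6 2]
After op 4 (out_shuffle): [3 8 13 5 10 1 7 12 4 9 0 6 11 2]
After op 5 (cut(4)): [10 1 7 12 4 9 0 6 11 2 3 8 13 5]
After op 6 (cut(8)): [11 2 3 8 13 5 10 1 7 12 4 9 0 6]
Position 13: card 6.

Answer: 6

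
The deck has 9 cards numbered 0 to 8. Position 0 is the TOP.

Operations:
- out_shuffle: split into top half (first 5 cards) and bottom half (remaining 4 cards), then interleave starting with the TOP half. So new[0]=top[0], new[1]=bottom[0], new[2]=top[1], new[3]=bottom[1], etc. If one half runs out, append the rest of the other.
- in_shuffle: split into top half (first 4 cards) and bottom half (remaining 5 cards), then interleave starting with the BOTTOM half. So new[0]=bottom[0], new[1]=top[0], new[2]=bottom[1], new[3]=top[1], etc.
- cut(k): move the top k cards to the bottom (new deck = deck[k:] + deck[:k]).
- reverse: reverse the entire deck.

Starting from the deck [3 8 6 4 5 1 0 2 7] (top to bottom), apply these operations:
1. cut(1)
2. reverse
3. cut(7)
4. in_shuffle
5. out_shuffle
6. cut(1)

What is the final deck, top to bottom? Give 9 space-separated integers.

Answer: 3 6 5 0 7 8 4 1 2

Derivation:
After op 1 (cut(1)): [8 6 4 5 1 0 2 7 3]
After op 2 (reverse): [3 7 2 0 1 5 4 6 8]
After op 3 (cut(7)): [6 8 3 7 2 0 1 5 4]
After op 4 (in_shuffle): [2 6 0 8 1 3 5 7 4]
After op 5 (out_shuffle): [2 3 6 5 0 7 8 4 1]
After op 6 (cut(1)): [3 6 5 0 7 8 4 1 2]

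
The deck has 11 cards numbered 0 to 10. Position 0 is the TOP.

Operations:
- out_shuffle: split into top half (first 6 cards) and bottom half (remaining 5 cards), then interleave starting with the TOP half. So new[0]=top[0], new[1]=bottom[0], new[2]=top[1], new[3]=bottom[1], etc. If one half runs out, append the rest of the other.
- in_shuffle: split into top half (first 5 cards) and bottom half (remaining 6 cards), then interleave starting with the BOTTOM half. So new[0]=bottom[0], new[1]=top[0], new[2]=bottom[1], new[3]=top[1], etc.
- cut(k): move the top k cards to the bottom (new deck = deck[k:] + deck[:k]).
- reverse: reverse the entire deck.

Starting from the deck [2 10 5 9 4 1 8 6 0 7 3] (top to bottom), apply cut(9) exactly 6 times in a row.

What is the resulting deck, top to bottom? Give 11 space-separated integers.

After op 1 (cut(9)): [7 3 2 10 5 9 4 1 8 6 0]
After op 2 (cut(9)): [6 0 7 3 2 10 5 9 4 1 8]
After op 3 (cut(9)): [1 8 6 0 7 3 2 10 5 9 4]
After op 4 (cut(9)): [9 4 1 8 6 0 7 3 2 10 5]
After op 5 (cut(9)): [10 5 9 4 1 8 6 0 7 3 2]
After op 6 (cut(9)): [3 2 10 5 9 4 1 8 6 0 7]

Answer: 3 2 10 5 9 4 1 8 6 0 7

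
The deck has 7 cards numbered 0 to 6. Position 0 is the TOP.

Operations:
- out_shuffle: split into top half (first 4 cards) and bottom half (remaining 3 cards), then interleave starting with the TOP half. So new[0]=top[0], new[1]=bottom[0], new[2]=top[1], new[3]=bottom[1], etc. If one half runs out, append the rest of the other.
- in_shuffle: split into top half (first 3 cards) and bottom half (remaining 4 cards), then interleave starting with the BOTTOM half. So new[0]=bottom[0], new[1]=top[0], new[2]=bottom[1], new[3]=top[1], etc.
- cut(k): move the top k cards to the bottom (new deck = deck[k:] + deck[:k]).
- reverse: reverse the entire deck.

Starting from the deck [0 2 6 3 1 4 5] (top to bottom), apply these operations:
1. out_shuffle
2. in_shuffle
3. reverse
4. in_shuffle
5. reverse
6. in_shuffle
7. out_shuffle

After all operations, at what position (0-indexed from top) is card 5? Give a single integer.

Answer: 6

Derivation:
After op 1 (out_shuffle): [0 1 2 4 6 5 3]
After op 2 (in_shuffle): [4 0 6 1 5 2 3]
After op 3 (reverse): [3 2 5 1 6 0 4]
After op 4 (in_shuffle): [1 3 6 2 0 5 4]
After op 5 (reverse): [4 5 0 2 6 3 1]
After op 6 (in_shuffle): [2 4 6 5 3 0 1]
After op 7 (out_shuffle): [2 3 4 0 6 1 5]
Card 5 is at position 6.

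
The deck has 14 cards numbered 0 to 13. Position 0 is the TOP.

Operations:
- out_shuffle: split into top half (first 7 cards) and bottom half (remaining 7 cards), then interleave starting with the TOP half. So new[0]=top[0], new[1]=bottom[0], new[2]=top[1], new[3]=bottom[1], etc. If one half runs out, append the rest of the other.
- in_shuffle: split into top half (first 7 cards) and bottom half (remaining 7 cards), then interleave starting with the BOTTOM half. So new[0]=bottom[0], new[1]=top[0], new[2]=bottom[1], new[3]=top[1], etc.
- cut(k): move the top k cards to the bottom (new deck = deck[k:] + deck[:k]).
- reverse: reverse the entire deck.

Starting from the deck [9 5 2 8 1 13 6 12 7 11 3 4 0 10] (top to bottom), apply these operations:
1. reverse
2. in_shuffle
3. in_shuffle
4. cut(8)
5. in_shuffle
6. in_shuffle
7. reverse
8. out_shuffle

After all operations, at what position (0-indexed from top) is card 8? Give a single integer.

After op 1 (reverse): [10 0 4 3 11 7 12 6 13 1 8 2 5 9]
After op 2 (in_shuffle): [6 10 13 0 1 4 8 3 2 11 5 7 9 12]
After op 3 (in_shuffle): [3 6 2 10 11 13 5 0 7 1 9 4 12 8]
After op 4 (cut(8)): [7 1 9 4 12 8 3 6 2 10 11 13 5 0]
After op 5 (in_shuffle): [6 7 2 1 10 9 11 4 13 12 5 8 0 3]
After op 6 (in_shuffle): [4 6 13 7 12 2 5 1 8 10 0 9 3 11]
After op 7 (reverse): [11 3 9 0 10 8 1 5 2 12 7 13 6 4]
After op 8 (out_shuffle): [11 5 3 2 9 12 0 7 10 13 8 6 1 4]
Card 8 is at position 10.

Answer: 10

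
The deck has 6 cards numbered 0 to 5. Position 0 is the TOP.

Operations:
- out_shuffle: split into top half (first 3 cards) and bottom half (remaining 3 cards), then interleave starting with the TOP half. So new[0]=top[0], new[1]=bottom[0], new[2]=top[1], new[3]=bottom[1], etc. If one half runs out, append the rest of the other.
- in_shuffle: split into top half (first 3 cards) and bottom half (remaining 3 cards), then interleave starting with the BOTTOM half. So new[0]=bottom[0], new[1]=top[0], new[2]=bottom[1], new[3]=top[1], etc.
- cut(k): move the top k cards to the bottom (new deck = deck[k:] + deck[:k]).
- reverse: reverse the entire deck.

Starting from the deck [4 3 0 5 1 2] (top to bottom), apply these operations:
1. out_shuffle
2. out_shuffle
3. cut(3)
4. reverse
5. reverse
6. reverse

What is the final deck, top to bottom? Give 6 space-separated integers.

Answer: 5 1 4 2 3 0

Derivation:
After op 1 (out_shuffle): [4 5 3 1 0 2]
After op 2 (out_shuffle): [4 1 5 0 3 2]
After op 3 (cut(3)): [0 3 2 4 1 5]
After op 4 (reverse): [5 1 4 2 3 0]
After op 5 (reverse): [0 3 2 4 1 5]
After op 6 (reverse): [5 1 4 2 3 0]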